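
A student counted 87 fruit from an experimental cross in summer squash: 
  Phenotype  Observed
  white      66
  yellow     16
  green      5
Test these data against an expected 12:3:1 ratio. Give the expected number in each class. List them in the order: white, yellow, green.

65.25, 16.3125, 5.4375

Total ratio parts = 16. Expected numbers out of 87:
  white: 87 × 12/16 = 65.25
  yellow: 87 × 3/16 = 16.3125
  green: 87 × 1/16 = 5.4375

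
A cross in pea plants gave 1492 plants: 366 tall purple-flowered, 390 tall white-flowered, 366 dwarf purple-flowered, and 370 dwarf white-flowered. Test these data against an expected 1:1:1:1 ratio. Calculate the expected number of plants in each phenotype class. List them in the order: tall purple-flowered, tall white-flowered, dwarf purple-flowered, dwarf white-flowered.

Under the 1:1:1:1 hypothesis (Σ ratio = 4, N = 1492):
  tall purple-flowered: 1492 × 1/4 = 373
  tall white-flowered: 1492 × 1/4 = 373
  dwarf purple-flowered: 1492 × 1/4 = 373
  dwarf white-flowered: 1492 × 1/4 = 373

373, 373, 373, 373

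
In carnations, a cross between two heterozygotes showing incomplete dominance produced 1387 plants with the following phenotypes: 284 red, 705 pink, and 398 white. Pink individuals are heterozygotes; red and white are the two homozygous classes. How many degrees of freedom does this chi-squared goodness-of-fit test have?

2

With incomplete dominance, a heterozygote × heterozygote cross gives a 1:2:1 phenotypic ratio.
A goodness-of-fit test with 3 phenotype classes has df = 3 − 1 = 2.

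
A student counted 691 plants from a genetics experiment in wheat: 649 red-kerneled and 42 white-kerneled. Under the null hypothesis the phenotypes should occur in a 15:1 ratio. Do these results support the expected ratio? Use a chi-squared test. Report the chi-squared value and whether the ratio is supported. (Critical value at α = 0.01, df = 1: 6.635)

0.035; consistent

Expected counts for N = 691 under a 15:1 ratio (total parts = 16):
  red-kerneled: 691 × 15/16 = 647.8125
  white-kerneled: 691 × 1/16 = 43.1875
χ² = Σ (O − E)² / E
  red-kerneled: (649 − 647.8125)² / 647.8125 = 0.0022
  white-kerneled: (42 − 43.1875)² / 43.1875 = 0.0327
χ² = 0.0022 + 0.0327 = 0.0349 ≈ 0.035
Degrees of freedom = 2 − 1 = 1; critical value at α = 0.01 is 6.635.
Since 0.035 < 6.635, we fail to reject the null hypothesis — the data are consistent with the 15:1 ratio.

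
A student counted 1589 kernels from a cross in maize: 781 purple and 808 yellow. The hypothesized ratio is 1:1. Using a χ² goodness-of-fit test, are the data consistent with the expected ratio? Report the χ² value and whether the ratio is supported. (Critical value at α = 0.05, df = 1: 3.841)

The 1:1 ratio has 2 parts, so with N = 1589 the expected counts are:
  purple: 1589 × 1/2 = 794.5
  yellow: 1589 × 1/2 = 794.5
χ² = Σ (O − E)² / E
  purple: (781 − 794.5)² / 794.5 = 0.2294
  yellow: (808 − 794.5)² / 794.5 = 0.2294
χ² = 0.2294 + 0.2294 = 0.4588 ≈ 0.459
Degrees of freedom = 2 − 1 = 1; critical value at α = 0.05 is 3.841.
Since 0.459 < 3.841, we fail to reject the null hypothesis — the data are consistent with the 1:1 ratio.

0.459; consistent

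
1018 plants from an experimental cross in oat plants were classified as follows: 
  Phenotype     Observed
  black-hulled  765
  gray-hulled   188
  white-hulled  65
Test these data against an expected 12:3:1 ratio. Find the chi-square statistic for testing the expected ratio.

The 12:3:1 ratio has 16 parts, so with N = 1018 the expected counts are:
  black-hulled: 1018 × 12/16 = 763.5
  gray-hulled: 1018 × 3/16 = 190.875
  white-hulled: 1018 × 1/16 = 63.625
χ² = Σ (O − E)² / E
  black-hulled: (765 − 763.5)² / 763.5 = 0.0029
  gray-hulled: (188 − 190.875)² / 190.875 = 0.0433
  white-hulled: (65 − 63.625)² / 63.625 = 0.0297
χ² = 0.0029 + 0.0433 + 0.0297 = 0.0759 ≈ 0.076

0.076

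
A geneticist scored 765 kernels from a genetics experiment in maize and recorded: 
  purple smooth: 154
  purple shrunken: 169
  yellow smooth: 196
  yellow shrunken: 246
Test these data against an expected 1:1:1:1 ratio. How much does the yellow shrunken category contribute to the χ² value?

15.674

Under the 1:1:1:1 hypothesis (Σ ratio = 4, N = 765):
  purple smooth: 765 × 1/4 = 191.25
  purple shrunken: 765 × 1/4 = 191.25
  yellow smooth: 765 × 1/4 = 191.25
  yellow shrunken: 765 × 1/4 = 191.25
Contribution of yellow shrunken: (246 − 191.25)² / 191.25 = 15.6735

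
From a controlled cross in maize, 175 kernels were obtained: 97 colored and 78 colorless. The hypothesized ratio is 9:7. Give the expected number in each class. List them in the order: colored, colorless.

Total ratio parts = 16. Expected numbers out of 175:
  colored: 175 × 9/16 = 98.4375
  colorless: 175 × 7/16 = 76.5625

98.4375, 76.5625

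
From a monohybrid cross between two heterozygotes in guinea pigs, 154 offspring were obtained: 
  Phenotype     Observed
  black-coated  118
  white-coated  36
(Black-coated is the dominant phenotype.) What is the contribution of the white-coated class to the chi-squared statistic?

For a monohybrid cross between heterozygotes with complete dominance, the expected phenotypic ratio is 3:1.
Total ratio parts = 4. Expected numbers out of 154:
  black-coated: 154 × 3/4 = 115.5
  white-coated: 154 × 1/4 = 38.5
Contribution of white-coated: (36 − 38.5)² / 38.5 = 0.1623

0.162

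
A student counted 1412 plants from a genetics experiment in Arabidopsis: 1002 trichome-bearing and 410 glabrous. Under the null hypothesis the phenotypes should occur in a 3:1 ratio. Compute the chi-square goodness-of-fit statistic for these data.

Total ratio parts = 4. Expected numbers out of 1412:
  trichome-bearing: 1412 × 3/4 = 1059
  glabrous: 1412 × 1/4 = 353
χ² = Σ (O − E)² / E
  trichome-bearing: (1002 − 1059)² / 1059 = 3.0680
  glabrous: (410 − 353)² / 353 = 9.2040
χ² = 3.0680 + 9.2040 = 12.272

12.272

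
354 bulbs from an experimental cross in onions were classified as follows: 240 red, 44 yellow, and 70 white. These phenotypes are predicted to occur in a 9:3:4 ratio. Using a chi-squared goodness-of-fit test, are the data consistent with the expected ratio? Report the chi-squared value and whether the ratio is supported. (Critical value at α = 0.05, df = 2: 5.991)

Expected counts for N = 354 under a 9:3:4 ratio (total parts = 16):
  red: 354 × 9/16 = 199.125
  yellow: 354 × 3/16 = 66.375
  white: 354 × 4/16 = 88.5
χ² = Σ (O − E)² / E
  red: (240 − 199.125)² / 199.125 = 8.3905
  yellow: (44 − 66.375)² / 66.375 = 7.5426
  white: (70 − 88.5)² / 88.5 = 3.8672
χ² = 8.3905 + 7.5426 + 3.8672 = 19.8003 ≈ 19.800
Degrees of freedom = 3 − 1 = 2; critical value at α = 0.05 is 5.991.
Since 19.800 > 5.991, we reject the null hypothesis — the data do not fit the 9:3:4 ratio.

19.800; not consistent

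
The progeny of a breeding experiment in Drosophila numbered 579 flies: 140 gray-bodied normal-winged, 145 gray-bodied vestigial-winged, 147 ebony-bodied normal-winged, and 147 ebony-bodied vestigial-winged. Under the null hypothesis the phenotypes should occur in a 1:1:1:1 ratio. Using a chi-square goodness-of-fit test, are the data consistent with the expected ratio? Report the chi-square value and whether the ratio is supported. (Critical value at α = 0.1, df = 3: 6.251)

Under the 1:1:1:1 hypothesis (Σ ratio = 4, N = 579):
  gray-bodied normal-winged: 579 × 1/4 = 144.75
  gray-bodied vestigial-winged: 579 × 1/4 = 144.75
  ebony-bodied normal-winged: 579 × 1/4 = 144.75
  ebony-bodied vestigial-winged: 579 × 1/4 = 144.75
χ² = Σ (O − E)² / E
  gray-bodied normal-winged: (140 − 144.75)² / 144.75 = 0.1559
  gray-bodied vestigial-winged: (145 − 144.75)² / 144.75 = 0.0004
  ebony-bodied normal-winged: (147 − 144.75)² / 144.75 = 0.0350
  ebony-bodied vestigial-winged: (147 − 144.75)² / 144.75 = 0.0350
χ² = 0.1559 + 0.0004 + 0.0350 + 0.0350 = 0.2263 ≈ 0.226
Degrees of freedom = 4 − 1 = 3; critical value at α = 0.1 is 6.251.
Since 0.226 < 6.251, we fail to reject the null hypothesis — the data are consistent with the 1:1:1:1 ratio.

0.226; consistent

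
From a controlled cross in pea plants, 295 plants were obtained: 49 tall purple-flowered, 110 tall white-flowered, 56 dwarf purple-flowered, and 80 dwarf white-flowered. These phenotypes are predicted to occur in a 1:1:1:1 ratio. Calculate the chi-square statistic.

The 1:1:1:1 ratio has 4 parts, so with N = 295 the expected counts are:
  tall purple-flowered: 295 × 1/4 = 73.75
  tall white-flowered: 295 × 1/4 = 73.75
  dwarf purple-flowered: 295 × 1/4 = 73.75
  dwarf white-flowered: 295 × 1/4 = 73.75
χ² = Σ (O − E)² / E
  tall purple-flowered: (49 − 73.75)² / 73.75 = 8.3059
  tall white-flowered: (110 − 73.75)² / 73.75 = 17.8178
  dwarf purple-flowered: (56 − 73.75)² / 73.75 = 4.2720
  dwarf white-flowered: (80 − 73.75)² / 73.75 = 0.5297
χ² = 8.3059 + 17.8178 + 4.2720 + 0.5297 = 30.9254 ≈ 30.925

30.925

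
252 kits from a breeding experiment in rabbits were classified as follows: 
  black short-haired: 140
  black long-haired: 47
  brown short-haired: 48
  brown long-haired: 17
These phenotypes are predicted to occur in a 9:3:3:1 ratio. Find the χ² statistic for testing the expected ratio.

Total ratio parts = 16. Expected numbers out of 252:
  black short-haired: 252 × 9/16 = 141.75
  black long-haired: 252 × 3/16 = 47.25
  brown short-haired: 252 × 3/16 = 47.25
  brown long-haired: 252 × 1/16 = 15.75
χ² = Σ (O − E)² / E
  black short-haired: (140 − 141.75)² / 141.75 = 0.0216
  black long-haired: (47 − 47.25)² / 47.25 = 0.0013
  brown short-haired: (48 − 47.25)² / 47.25 = 0.0119
  brown long-haired: (17 − 15.75)² / 15.75 = 0.0992
χ² = 0.0216 + 0.0013 + 0.0119 + 0.0992 = 0.134

0.134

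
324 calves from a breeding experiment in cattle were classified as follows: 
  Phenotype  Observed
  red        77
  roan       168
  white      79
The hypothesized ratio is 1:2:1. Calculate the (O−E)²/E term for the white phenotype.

0.049

The 1:2:1 ratio has 4 parts, so with N = 324 the expected counts are:
  red: 324 × 1/4 = 81
  roan: 324 × 2/4 = 162
  white: 324 × 1/4 = 81
Contribution of white: (79 − 81)² / 81 = 0.0494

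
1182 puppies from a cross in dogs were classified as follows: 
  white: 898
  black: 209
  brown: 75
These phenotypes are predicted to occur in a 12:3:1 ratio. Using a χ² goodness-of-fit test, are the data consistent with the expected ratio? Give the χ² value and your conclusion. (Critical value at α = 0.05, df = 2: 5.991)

0.886; consistent

The 12:3:1 ratio has 16 parts, so with N = 1182 the expected counts are:
  white: 1182 × 12/16 = 886.5
  black: 1182 × 3/16 = 221.625
  brown: 1182 × 1/16 = 73.875
χ² = Σ (O − E)² / E
  white: (898 − 886.5)² / 886.5 = 0.1492
  black: (209 − 221.625)² / 221.625 = 0.7192
  brown: (75 − 73.875)² / 73.875 = 0.0171
χ² = 0.1492 + 0.7192 + 0.0171 = 0.8855 ≈ 0.886
Degrees of freedom = 3 − 1 = 2; critical value at α = 0.05 is 5.991.
Since 0.886 < 5.991, we fail to reject the null hypothesis — the data are consistent with the 12:3:1 ratio.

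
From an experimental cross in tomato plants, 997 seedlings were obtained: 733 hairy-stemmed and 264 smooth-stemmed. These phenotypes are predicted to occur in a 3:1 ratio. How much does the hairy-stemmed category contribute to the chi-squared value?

Under the 3:1 hypothesis (Σ ratio = 4, N = 997):
  hairy-stemmed: 997 × 3/4 = 747.75
  smooth-stemmed: 997 × 1/4 = 249.25
Contribution of hairy-stemmed: (733 − 747.75)² / 747.75 = 0.2910

0.291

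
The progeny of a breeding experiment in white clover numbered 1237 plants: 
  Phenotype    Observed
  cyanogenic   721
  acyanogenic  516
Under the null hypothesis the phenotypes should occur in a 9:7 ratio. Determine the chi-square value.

2.084

Total ratio parts = 16. Expected numbers out of 1237:
  cyanogenic: 1237 × 9/16 = 695.8125
  acyanogenic: 1237 × 7/16 = 541.1875
χ² = Σ (O − E)² / E
  cyanogenic: (721 − 695.8125)² / 695.8125 = 0.9118
  acyanogenic: (516 − 541.1875)² / 541.1875 = 1.1723
χ² = 0.9118 + 1.1723 = 2.0841 ≈ 2.084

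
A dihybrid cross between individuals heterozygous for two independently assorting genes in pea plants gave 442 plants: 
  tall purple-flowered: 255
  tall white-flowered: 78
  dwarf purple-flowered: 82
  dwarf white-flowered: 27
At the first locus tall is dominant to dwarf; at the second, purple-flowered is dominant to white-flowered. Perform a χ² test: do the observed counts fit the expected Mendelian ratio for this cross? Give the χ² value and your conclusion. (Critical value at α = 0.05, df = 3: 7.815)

A dihybrid F₂ with independent assortment and complete dominance at both loci gives a 9:3:3:1 phenotypic ratio.
Under the 9:3:3:1 hypothesis (Σ ratio = 16, N = 442):
  tall purple-flowered: 442 × 9/16 = 248.625
  tall white-flowered: 442 × 3/16 = 82.875
  dwarf purple-flowered: 442 × 3/16 = 82.875
  dwarf white-flowered: 442 × 1/16 = 27.625
χ² = Σ (O − E)² / E
  tall purple-flowered: (255 − 248.625)² / 248.625 = 0.1635
  tall white-flowered: (78 − 82.875)² / 82.875 = 0.2868
  dwarf purple-flowered: (82 − 82.875)² / 82.875 = 0.0092
  dwarf white-flowered: (27 − 27.625)² / 27.625 = 0.0141
χ² = 0.1635 + 0.2868 + 0.0092 + 0.0141 = 0.4736 ≈ 0.474
Degrees of freedom = 4 − 1 = 3; critical value at α = 0.05 is 7.815.
Since 0.474 < 7.815, we fail to reject the null hypothesis — the data are consistent with the 9:3:3:1 ratio.

0.474; consistent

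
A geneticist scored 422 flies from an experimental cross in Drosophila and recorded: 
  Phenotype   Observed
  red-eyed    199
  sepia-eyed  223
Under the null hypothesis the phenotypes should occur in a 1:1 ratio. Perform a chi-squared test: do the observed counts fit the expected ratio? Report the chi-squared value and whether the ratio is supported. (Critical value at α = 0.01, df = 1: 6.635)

1.365; consistent

Expected counts for N = 422 under a 1:1 ratio (total parts = 2):
  red-eyed: 422 × 1/2 = 211
  sepia-eyed: 422 × 1/2 = 211
χ² = Σ (O − E)² / E
  red-eyed: (199 − 211)² / 211 = 0.6825
  sepia-eyed: (223 − 211)² / 211 = 0.6825
χ² = 0.6825 + 0.6825 = 1.365
Degrees of freedom = 2 − 1 = 1; critical value at α = 0.01 is 6.635.
Since 1.365 < 6.635, we fail to reject the null hypothesis — the data are consistent with the 1:1 ratio.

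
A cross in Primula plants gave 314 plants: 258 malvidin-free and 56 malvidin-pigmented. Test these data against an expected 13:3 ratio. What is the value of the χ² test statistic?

0.173

Expected counts for N = 314 under a 13:3 ratio (total parts = 16):
  malvidin-free: 314 × 13/16 = 255.125
  malvidin-pigmented: 314 × 3/16 = 58.875
χ² = Σ (O − E)² / E
  malvidin-free: (258 − 255.125)² / 255.125 = 0.0324
  malvidin-pigmented: (56 − 58.875)² / 58.875 = 0.1404
χ² = 0.0324 + 0.1404 = 0.1728 ≈ 0.173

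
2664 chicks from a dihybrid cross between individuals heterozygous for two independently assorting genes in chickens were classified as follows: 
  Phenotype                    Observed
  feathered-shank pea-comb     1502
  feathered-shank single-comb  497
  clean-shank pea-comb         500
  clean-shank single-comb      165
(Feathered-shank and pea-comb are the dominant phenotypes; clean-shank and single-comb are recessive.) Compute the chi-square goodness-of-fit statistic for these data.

A dihybrid F₂ with independent assortment and complete dominance at both loci gives a 9:3:3:1 phenotypic ratio.
Total ratio parts = 16. Expected numbers out of 2664:
  feathered-shank pea-comb: 2664 × 9/16 = 1498.5
  feathered-shank single-comb: 2664 × 3/16 = 499.5
  clean-shank pea-comb: 2664 × 3/16 = 499.5
  clean-shank single-comb: 2664 × 1/16 = 166.5
χ² = Σ (O − E)² / E
  feathered-shank pea-comb: (1502 − 1498.5)² / 1498.5 = 0.0082
  feathered-shank single-comb: (497 − 499.5)² / 499.5 = 0.0125
  clean-shank pea-comb: (500 − 499.5)² / 499.5 = 0.0005
  clean-shank single-comb: (165 − 166.5)² / 166.5 = 0.0135
χ² = 0.0082 + 0.0125 + 0.0005 + 0.0135 = 0.0347 ≈ 0.035

0.035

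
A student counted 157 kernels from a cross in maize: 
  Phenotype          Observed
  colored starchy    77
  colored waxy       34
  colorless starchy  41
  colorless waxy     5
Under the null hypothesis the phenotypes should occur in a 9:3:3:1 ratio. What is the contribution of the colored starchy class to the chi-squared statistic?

1.449

Total ratio parts = 16. Expected numbers out of 157:
  colored starchy: 157 × 9/16 = 88.3125
  colored waxy: 157 × 3/16 = 29.4375
  colorless starchy: 157 × 3/16 = 29.4375
  colorless waxy: 157 × 1/16 = 9.8125
Contribution of colored starchy: (77 − 88.3125)² / 88.3125 = 1.4491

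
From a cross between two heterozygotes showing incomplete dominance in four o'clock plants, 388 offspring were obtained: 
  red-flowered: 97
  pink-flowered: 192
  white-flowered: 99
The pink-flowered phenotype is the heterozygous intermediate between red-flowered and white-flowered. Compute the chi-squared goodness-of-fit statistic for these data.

0.062

With incomplete dominance, a heterozygote × heterozygote cross gives a 1:2:1 phenotypic ratio.
Total ratio parts = 4. Expected numbers out of 388:
  red-flowered: 388 × 1/4 = 97
  pink-flowered: 388 × 2/4 = 194
  white-flowered: 388 × 1/4 = 97
χ² = Σ (O − E)² / E
  red-flowered: (97 − 97)² / 97 = 0.0000
  pink-flowered: (192 − 194)² / 194 = 0.0206
  white-flowered: (99 − 97)² / 97 = 0.0412
χ² = 0.0000 + 0.0206 + 0.0412 = 0.0618 ≈ 0.062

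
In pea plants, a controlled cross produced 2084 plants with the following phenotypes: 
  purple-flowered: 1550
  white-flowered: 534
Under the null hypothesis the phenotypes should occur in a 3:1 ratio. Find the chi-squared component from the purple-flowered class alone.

0.108

Total ratio parts = 4. Expected numbers out of 2084:
  purple-flowered: 2084 × 3/4 = 1563
  white-flowered: 2084 × 1/4 = 521
Contribution of purple-flowered: (1550 − 1563)² / 1563 = 0.1081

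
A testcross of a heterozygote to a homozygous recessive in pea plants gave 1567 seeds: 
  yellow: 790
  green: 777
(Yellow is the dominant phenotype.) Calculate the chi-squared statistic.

0.108

A testcross of a heterozygote (Aa × aa) gives a 1:1 phenotypic ratio.
Total ratio parts = 2. Expected numbers out of 1567:
  yellow: 1567 × 1/2 = 783.5
  green: 1567 × 1/2 = 783.5
χ² = Σ (O − E)² / E
  yellow: (790 − 783.5)² / 783.5 = 0.0539
  green: (777 − 783.5)² / 783.5 = 0.0539
χ² = 0.0539 + 0.0539 = 0.1078 ≈ 0.108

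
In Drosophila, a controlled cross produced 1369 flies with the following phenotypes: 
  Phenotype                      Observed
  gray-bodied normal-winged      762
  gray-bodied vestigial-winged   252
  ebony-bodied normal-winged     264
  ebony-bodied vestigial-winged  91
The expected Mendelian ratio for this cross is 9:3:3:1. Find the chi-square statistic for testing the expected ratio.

0.724

The 9:3:3:1 ratio has 16 parts, so with N = 1369 the expected counts are:
  gray-bodied normal-winged: 1369 × 9/16 = 770.0625
  gray-bodied vestigial-winged: 1369 × 3/16 = 256.6875
  ebony-bodied normal-winged: 1369 × 3/16 = 256.6875
  ebony-bodied vestigial-winged: 1369 × 1/16 = 85.5625
χ² = Σ (O − E)² / E
  gray-bodied normal-winged: (762 − 770.0625)² / 770.0625 = 0.0844
  gray-bodied vestigial-winged: (252 − 256.6875)² / 256.6875 = 0.0856
  ebony-bodied normal-winged: (264 − 256.6875)² / 256.6875 = 0.2083
  ebony-bodied vestigial-winged: (91 − 85.5625)² / 85.5625 = 0.3456
χ² = 0.0844 + 0.0856 + 0.2083 + 0.3456 = 0.7239 ≈ 0.724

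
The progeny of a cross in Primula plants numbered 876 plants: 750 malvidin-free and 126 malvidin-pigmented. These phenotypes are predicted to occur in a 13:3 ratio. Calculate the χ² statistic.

10.963

Total ratio parts = 16. Expected numbers out of 876:
  malvidin-free: 876 × 13/16 = 711.75
  malvidin-pigmented: 876 × 3/16 = 164.25
χ² = Σ (O − E)² / E
  malvidin-free: (750 − 711.75)² / 711.75 = 2.0556
  malvidin-pigmented: (126 − 164.25)² / 164.25 = 8.9075
χ² = 2.0556 + 8.9075 = 10.9631 ≈ 10.963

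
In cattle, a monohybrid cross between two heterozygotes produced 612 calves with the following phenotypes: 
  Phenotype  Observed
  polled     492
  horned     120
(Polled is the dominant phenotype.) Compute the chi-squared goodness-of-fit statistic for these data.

9.490

For a monohybrid cross between heterozygotes with complete dominance, the expected phenotypic ratio is 3:1.
Under the 3:1 hypothesis (Σ ratio = 4, N = 612):
  polled: 612 × 3/4 = 459
  horned: 612 × 1/4 = 153
χ² = Σ (O − E)² / E
  polled: (492 − 459)² / 459 = 2.3725
  horned: (120 − 153)² / 153 = 7.1176
χ² = 2.3725 + 7.1176 = 9.4901 ≈ 9.490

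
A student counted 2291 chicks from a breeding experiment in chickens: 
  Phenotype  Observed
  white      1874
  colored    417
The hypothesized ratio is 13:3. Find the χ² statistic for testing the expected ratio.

0.452

Expected counts for N = 2291 under a 13:3 ratio (total parts = 16):
  white: 2291 × 13/16 = 1861.4375
  colored: 2291 × 3/16 = 429.5625
χ² = Σ (O − E)² / E
  white: (1874 − 1861.4375)² / 1861.4375 = 0.0848
  colored: (417 − 429.5625)² / 429.5625 = 0.3674
χ² = 0.0848 + 0.3674 = 0.4522 ≈ 0.452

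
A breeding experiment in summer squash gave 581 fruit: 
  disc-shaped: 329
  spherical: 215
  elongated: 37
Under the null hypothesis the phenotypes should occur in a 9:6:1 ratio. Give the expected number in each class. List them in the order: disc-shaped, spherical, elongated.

The 9:6:1 ratio has 16 parts, so with N = 581 the expected counts are:
  disc-shaped: 581 × 9/16 = 326.8125
  spherical: 581 × 6/16 = 217.875
  elongated: 581 × 1/16 = 36.3125

326.8125, 217.875, 36.3125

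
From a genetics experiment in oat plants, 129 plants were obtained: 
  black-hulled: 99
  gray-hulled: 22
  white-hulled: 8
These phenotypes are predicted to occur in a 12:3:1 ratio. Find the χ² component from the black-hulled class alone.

0.052

Expected counts for N = 129 under a 12:3:1 ratio (total parts = 16):
  black-hulled: 129 × 12/16 = 96.75
  gray-hulled: 129 × 3/16 = 24.1875
  white-hulled: 129 × 1/16 = 8.0625
Contribution of black-hulled: (99 − 96.75)² / 96.75 = 0.0523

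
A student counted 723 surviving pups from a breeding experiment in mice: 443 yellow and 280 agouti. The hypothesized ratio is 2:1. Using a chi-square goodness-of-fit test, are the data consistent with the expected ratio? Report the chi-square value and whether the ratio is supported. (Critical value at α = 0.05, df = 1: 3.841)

9.467; not consistent

The 2:1 ratio has 3 parts, so with N = 723 the expected counts are:
  yellow: 723 × 2/3 = 482
  agouti: 723 × 1/3 = 241
χ² = Σ (O − E)² / E
  yellow: (443 − 482)² / 482 = 3.1556
  agouti: (280 − 241)² / 241 = 6.3112
χ² = 3.1556 + 6.3112 = 9.4668 ≈ 9.467
Degrees of freedom = 2 − 1 = 1; critical value at α = 0.05 is 3.841.
Since 9.467 > 3.841, we reject the null hypothesis — the data do not fit the 2:1 ratio.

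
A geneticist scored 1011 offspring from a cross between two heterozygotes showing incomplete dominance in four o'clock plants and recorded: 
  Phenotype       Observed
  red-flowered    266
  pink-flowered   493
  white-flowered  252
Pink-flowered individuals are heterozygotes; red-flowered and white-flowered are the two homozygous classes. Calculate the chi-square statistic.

1.006

With incomplete dominance, a heterozygote × heterozygote cross gives a 1:2:1 phenotypic ratio.
The 1:2:1 ratio has 4 parts, so with N = 1011 the expected counts are:
  red-flowered: 1011 × 1/4 = 252.75
  pink-flowered: 1011 × 2/4 = 505.5
  white-flowered: 1011 × 1/4 = 252.75
χ² = Σ (O − E)² / E
  red-flowered: (266 − 252.75)² / 252.75 = 0.6946
  pink-flowered: (493 − 505.5)² / 505.5 = 0.3091
  white-flowered: (252 − 252.75)² / 252.75 = 0.0022
χ² = 0.6946 + 0.3091 + 0.0022 = 1.0059 ≈ 1.006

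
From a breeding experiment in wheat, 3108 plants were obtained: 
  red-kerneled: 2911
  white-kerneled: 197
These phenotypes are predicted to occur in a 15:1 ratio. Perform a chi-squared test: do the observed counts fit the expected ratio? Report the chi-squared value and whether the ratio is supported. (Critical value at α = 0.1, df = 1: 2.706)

Under the 15:1 hypothesis (Σ ratio = 16, N = 3108):
  red-kerneled: 3108 × 15/16 = 2913.75
  white-kerneled: 3108 × 1/16 = 194.25
χ² = Σ (O − E)² / E
  red-kerneled: (2911 − 2913.75)² / 2913.75 = 0.0026
  white-kerneled: (197 − 194.25)² / 194.25 = 0.0389
χ² = 0.0026 + 0.0389 = 0.0415 ≈ 0.042
Degrees of freedom = 2 − 1 = 1; critical value at α = 0.1 is 2.706.
Since 0.042 < 2.706, we fail to reject the null hypothesis — the data are consistent with the 15:1 ratio.

0.042; consistent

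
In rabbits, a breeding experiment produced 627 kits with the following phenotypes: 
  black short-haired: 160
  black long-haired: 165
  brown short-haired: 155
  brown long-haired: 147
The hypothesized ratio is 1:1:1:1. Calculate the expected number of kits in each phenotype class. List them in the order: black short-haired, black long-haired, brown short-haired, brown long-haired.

156.75, 156.75, 156.75, 156.75

Under the 1:1:1:1 hypothesis (Σ ratio = 4, N = 627):
  black short-haired: 627 × 1/4 = 156.75
  black long-haired: 627 × 1/4 = 156.75
  brown short-haired: 627 × 1/4 = 156.75
  brown long-haired: 627 × 1/4 = 156.75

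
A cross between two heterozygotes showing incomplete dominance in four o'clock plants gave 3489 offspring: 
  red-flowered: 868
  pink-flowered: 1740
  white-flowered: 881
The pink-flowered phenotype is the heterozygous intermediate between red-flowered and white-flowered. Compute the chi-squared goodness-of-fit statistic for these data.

0.120

With incomplete dominance, a heterozygote × heterozygote cross gives a 1:2:1 phenotypic ratio.
Under the 1:2:1 hypothesis (Σ ratio = 4, N = 3489):
  red-flowered: 3489 × 1/4 = 872.25
  pink-flowered: 3489 × 2/4 = 1744.5
  white-flowered: 3489 × 1/4 = 872.25
χ² = Σ (O − E)² / E
  red-flowered: (868 − 872.25)² / 872.25 = 0.0207
  pink-flowered: (1740 − 1744.5)² / 1744.5 = 0.0116
  white-flowered: (881 − 872.25)² / 872.25 = 0.0878
χ² = 0.0207 + 0.0116 + 0.0878 = 0.1201 ≈ 0.120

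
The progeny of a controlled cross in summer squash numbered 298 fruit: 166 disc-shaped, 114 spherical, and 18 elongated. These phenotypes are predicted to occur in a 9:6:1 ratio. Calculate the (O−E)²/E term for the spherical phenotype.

0.045

Total ratio parts = 16. Expected numbers out of 298:
  disc-shaped: 298 × 9/16 = 167.625
  spherical: 298 × 6/16 = 111.75
  elongated: 298 × 1/16 = 18.625
Contribution of spherical: (114 − 111.75)² / 111.75 = 0.0453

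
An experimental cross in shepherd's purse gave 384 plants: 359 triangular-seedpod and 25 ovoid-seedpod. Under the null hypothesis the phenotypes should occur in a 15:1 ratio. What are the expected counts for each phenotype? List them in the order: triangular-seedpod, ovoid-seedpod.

The 15:1 ratio has 16 parts, so with N = 384 the expected counts are:
  triangular-seedpod: 384 × 15/16 = 360
  ovoid-seedpod: 384 × 1/16 = 24

360, 24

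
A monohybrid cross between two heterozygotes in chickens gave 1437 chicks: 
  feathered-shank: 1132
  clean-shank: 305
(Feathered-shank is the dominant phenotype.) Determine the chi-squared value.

10.923

For a monohybrid cross between heterozygotes with complete dominance, the expected phenotypic ratio is 3:1.
Expected counts for N = 1437 under a 3:1 ratio (total parts = 4):
  feathered-shank: 1437 × 3/4 = 1077.75
  clean-shank: 1437 × 1/4 = 359.25
χ² = Σ (O − E)² / E
  feathered-shank: (1132 − 1077.75)² / 1077.75 = 2.7307
  clean-shank: (305 − 359.25)² / 359.25 = 8.1922
χ² = 2.7307 + 8.1922 = 10.9229 ≈ 10.923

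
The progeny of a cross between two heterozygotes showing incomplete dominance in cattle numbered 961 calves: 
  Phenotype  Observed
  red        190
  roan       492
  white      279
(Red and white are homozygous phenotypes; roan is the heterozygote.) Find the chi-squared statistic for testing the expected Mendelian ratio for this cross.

With incomplete dominance, a heterozygote × heterozygote cross gives a 1:2:1 phenotypic ratio.
Under the 1:2:1 hypothesis (Σ ratio = 4, N = 961):
  red: 961 × 1/4 = 240.25
  roan: 961 × 2/4 = 480.5
  white: 961 × 1/4 = 240.25
χ² = Σ (O − E)² / E
  red: (190 − 240.25)² / 240.25 = 10.5101
  roan: (492 − 480.5)² / 480.5 = 0.2752
  white: (279 − 240.25)² / 240.25 = 6.2500
χ² = 10.5101 + 0.2752 + 6.2500 = 17.0353 ≈ 17.035

17.035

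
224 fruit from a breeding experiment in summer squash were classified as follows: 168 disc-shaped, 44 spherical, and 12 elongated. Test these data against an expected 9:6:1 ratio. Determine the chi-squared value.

The 9:6:1 ratio has 16 parts, so with N = 224 the expected counts are:
  disc-shaped: 224 × 9/16 = 126
  spherical: 224 × 6/16 = 84
  elongated: 224 × 1/16 = 14
χ² = Σ (O − E)² / E
  disc-shaped: (168 − 126)² / 126 = 14.0000
  spherical: (44 − 84)² / 84 = 19.0476
  elongated: (12 − 14)² / 14 = 0.2857
χ² = 14.0000 + 19.0476 + 0.2857 = 33.3333 ≈ 33.333

33.333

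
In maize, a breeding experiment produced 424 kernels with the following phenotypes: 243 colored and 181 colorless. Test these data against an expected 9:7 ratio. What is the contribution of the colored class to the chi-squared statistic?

Expected counts for N = 424 under a 9:7 ratio (total parts = 16):
  colored: 424 × 9/16 = 238.5
  colorless: 424 × 7/16 = 185.5
Contribution of colored: (243 − 238.5)² / 238.5 = 0.0849

0.085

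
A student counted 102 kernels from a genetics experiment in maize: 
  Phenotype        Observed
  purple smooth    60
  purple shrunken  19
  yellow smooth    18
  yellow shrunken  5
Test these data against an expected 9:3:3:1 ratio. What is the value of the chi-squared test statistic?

Expected counts for N = 102 under a 9:3:3:1 ratio (total parts = 16):
  purple smooth: 102 × 9/16 = 57.375
  purple shrunken: 102 × 3/16 = 19.125
  yellow smooth: 102 × 3/16 = 19.125
  yellow shrunken: 102 × 1/16 = 6.375
χ² = Σ (O − E)² / E
  purple smooth: (60 − 57.375)² / 57.375 = 0.1201
  purple shrunken: (19 − 19.125)² / 19.125 = 0.0008
  yellow smooth: (18 − 19.125)² / 19.125 = 0.0662
  yellow shrunken: (5 − 6.375)² / 6.375 = 0.2966
χ² = 0.1201 + 0.0008 + 0.0662 + 0.2966 = 0.4837 ≈ 0.484

0.484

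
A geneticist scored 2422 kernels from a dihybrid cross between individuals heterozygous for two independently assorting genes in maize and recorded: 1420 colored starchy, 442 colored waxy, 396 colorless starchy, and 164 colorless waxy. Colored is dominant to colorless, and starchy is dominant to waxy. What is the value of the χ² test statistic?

11.254

A dihybrid F₂ with independent assortment and complete dominance at both loci gives a 9:3:3:1 phenotypic ratio.
The 9:3:3:1 ratio has 16 parts, so with N = 2422 the expected counts are:
  colored starchy: 2422 × 9/16 = 1362.375
  colored waxy: 2422 × 3/16 = 454.125
  colorless starchy: 2422 × 3/16 = 454.125
  colorless waxy: 2422 × 1/16 = 151.375
χ² = Σ (O − E)² / E
  colored starchy: (1420 − 1362.375)² / 1362.375 = 2.4374
  colored waxy: (442 − 454.125)² / 454.125 = 0.3237
  colorless starchy: (396 − 454.125)² / 454.125 = 7.4396
  colorless waxy: (164 − 151.375)² / 151.375 = 1.0530
χ² = 2.4374 + 0.3237 + 7.4396 + 1.0530 = 11.2537 ≈ 11.254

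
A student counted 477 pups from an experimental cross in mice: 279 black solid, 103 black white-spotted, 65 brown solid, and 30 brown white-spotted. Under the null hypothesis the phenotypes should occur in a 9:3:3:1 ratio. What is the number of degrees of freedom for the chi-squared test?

3

A goodness-of-fit test with 4 phenotype classes has df = 4 − 1 = 3.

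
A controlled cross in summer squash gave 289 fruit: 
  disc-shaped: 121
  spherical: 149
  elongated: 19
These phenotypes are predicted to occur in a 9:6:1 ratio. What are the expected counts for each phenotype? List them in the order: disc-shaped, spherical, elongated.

Under the 9:6:1 hypothesis (Σ ratio = 16, N = 289):
  disc-shaped: 289 × 9/16 = 162.5625
  spherical: 289 × 6/16 = 108.375
  elongated: 289 × 1/16 = 18.0625

162.5625, 108.375, 18.0625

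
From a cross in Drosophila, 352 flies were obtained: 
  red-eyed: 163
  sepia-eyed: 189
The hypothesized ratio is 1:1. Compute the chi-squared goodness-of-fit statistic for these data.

1.920

Total ratio parts = 2. Expected numbers out of 352:
  red-eyed: 352 × 1/2 = 176
  sepia-eyed: 352 × 1/2 = 176
χ² = Σ (O − E)² / E
  red-eyed: (163 − 176)² / 176 = 0.9602
  sepia-eyed: (189 − 176)² / 176 = 0.9602
χ² = 0.9602 + 0.9602 = 1.9204 ≈ 1.920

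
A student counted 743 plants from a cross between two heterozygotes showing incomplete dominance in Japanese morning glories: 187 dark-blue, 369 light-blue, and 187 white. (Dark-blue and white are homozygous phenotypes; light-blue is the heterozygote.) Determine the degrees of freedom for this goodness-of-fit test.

With incomplete dominance, a heterozygote × heterozygote cross gives a 1:2:1 phenotypic ratio.
A goodness-of-fit test with 3 phenotype classes has df = 3 − 1 = 2.

2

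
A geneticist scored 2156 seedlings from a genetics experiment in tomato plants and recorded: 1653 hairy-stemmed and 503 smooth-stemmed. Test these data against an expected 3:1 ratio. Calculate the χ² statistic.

3.206

Total ratio parts = 4. Expected numbers out of 2156:
  hairy-stemmed: 2156 × 3/4 = 1617
  smooth-stemmed: 2156 × 1/4 = 539
χ² = Σ (O − E)² / E
  hairy-stemmed: (1653 − 1617)² / 1617 = 0.8015
  smooth-stemmed: (503 − 539)² / 539 = 2.4045
χ² = 0.8015 + 2.4045 = 3.206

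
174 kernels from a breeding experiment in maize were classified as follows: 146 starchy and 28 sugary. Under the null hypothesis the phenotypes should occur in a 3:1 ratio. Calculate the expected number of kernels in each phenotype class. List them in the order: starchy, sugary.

Expected counts for N = 174 under a 3:1 ratio (total parts = 4):
  starchy: 174 × 3/4 = 130.5
  sugary: 174 × 1/4 = 43.5

130.5, 43.5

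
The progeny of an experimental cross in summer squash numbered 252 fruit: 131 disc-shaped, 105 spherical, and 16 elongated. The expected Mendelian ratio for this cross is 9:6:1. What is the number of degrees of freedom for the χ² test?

A goodness-of-fit test with 3 phenotype classes has df = 3 − 1 = 2.

2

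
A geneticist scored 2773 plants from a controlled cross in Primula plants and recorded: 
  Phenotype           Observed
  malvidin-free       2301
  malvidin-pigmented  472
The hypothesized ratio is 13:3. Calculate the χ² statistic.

5.440

Expected counts for N = 2773 under a 13:3 ratio (total parts = 16):
  malvidin-free: 2773 × 13/16 = 2253.0625
  malvidin-pigmented: 2773 × 3/16 = 519.9375
χ² = Σ (O − E)² / E
  malvidin-free: (2301 − 2253.0625)² / 2253.0625 = 1.0199
  malvidin-pigmented: (472 − 519.9375)² / 519.9375 = 4.4198
χ² = 1.0199 + 4.4198 = 5.4397 ≈ 5.440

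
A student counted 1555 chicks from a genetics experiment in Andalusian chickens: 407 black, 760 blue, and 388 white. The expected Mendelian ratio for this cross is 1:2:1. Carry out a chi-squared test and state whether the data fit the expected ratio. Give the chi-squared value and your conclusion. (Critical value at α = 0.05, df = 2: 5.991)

1.252; consistent

Under the 1:2:1 hypothesis (Σ ratio = 4, N = 1555):
  black: 1555 × 1/4 = 388.75
  blue: 1555 × 2/4 = 777.5
  white: 1555 × 1/4 = 388.75
χ² = Σ (O − E)² / E
  black: (407 − 388.75)² / 388.75 = 0.8568
  blue: (760 − 777.5)² / 777.5 = 0.3939
  white: (388 − 388.75)² / 388.75 = 0.0014
χ² = 0.8568 + 0.3939 + 0.0014 = 1.2521 ≈ 1.252
Degrees of freedom = 3 − 1 = 2; critical value at α = 0.05 is 5.991.
Since 1.252 < 5.991, we fail to reject the null hypothesis — the data are consistent with the 1:2:1 ratio.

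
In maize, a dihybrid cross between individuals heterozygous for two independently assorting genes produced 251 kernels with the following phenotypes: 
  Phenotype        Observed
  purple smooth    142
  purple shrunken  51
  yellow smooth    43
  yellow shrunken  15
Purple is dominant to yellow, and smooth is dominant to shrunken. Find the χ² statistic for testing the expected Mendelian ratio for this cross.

0.715

A dihybrid F₂ with independent assortment and complete dominance at both loci gives a 9:3:3:1 phenotypic ratio.
The 9:3:3:1 ratio has 16 parts, so with N = 251 the expected counts are:
  purple smooth: 251 × 9/16 = 141.1875
  purple shrunken: 251 × 3/16 = 47.0625
  yellow smooth: 251 × 3/16 = 47.0625
  yellow shrunken: 251 × 1/16 = 15.6875
χ² = Σ (O − E)² / E
  purple smooth: (142 − 141.1875)² / 141.1875 = 0.0047
  purple shrunken: (51 − 47.0625)² / 47.0625 = 0.3294
  yellow smooth: (43 − 47.0625)² / 47.0625 = 0.3507
  yellow shrunken: (15 − 15.6875)² / 15.6875 = 0.0301
χ² = 0.0047 + 0.3294 + 0.3507 + 0.0301 = 0.7149 ≈ 0.715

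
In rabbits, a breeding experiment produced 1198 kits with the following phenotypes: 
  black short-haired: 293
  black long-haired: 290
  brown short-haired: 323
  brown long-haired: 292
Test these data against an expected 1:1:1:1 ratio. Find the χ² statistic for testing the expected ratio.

Under the 1:1:1:1 hypothesis (Σ ratio = 4, N = 1198):
  black short-haired: 1198 × 1/4 = 299.5
  black long-haired: 1198 × 1/4 = 299.5
  brown short-haired: 1198 × 1/4 = 299.5
  brown long-haired: 1198 × 1/4 = 299.5
χ² = Σ (O − E)² / E
  black short-haired: (293 − 299.5)² / 299.5 = 0.1411
  black long-haired: (290 − 299.5)² / 299.5 = 0.3013
  brown short-haired: (323 − 299.5)² / 299.5 = 1.8439
  brown long-haired: (292 − 299.5)² / 299.5 = 0.1878
χ² = 0.1411 + 0.3013 + 1.8439 + 0.1878 = 2.4741 ≈ 2.474

2.474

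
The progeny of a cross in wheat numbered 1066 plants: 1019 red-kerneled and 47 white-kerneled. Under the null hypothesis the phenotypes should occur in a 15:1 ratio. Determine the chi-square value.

6.166

The 15:1 ratio has 16 parts, so with N = 1066 the expected counts are:
  red-kerneled: 1066 × 15/16 = 999.375
  white-kerneled: 1066 × 1/16 = 66.625
χ² = Σ (O − E)² / E
  red-kerneled: (1019 − 999.375)² / 999.375 = 0.3854
  white-kerneled: (47 − 66.625)² / 66.625 = 5.7807
χ² = 0.3854 + 5.7807 = 6.1661 ≈ 6.166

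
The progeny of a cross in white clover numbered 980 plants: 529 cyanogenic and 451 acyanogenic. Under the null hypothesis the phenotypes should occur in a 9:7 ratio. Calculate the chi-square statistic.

The 9:7 ratio has 16 parts, so with N = 980 the expected counts are:
  cyanogenic: 980 × 9/16 = 551.25
  acyanogenic: 980 × 7/16 = 428.75
χ² = Σ (O − E)² / E
  cyanogenic: (529 − 551.25)² / 551.25 = 0.8981
  acyanogenic: (451 − 428.75)² / 428.75 = 1.1547
χ² = 0.8981 + 1.1547 = 2.0528 ≈ 2.053

2.053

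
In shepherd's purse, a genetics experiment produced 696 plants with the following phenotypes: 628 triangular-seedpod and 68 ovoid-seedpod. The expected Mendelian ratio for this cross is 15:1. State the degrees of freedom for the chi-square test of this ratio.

1

A goodness-of-fit test with 2 phenotype classes has df = 2 − 1 = 1.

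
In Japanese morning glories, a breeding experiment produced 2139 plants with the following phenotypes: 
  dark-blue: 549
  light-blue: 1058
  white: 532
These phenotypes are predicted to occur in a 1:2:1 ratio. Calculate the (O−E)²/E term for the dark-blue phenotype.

0.380

Expected counts for N = 2139 under a 1:2:1 ratio (total parts = 4):
  dark-blue: 2139 × 1/4 = 534.75
  light-blue: 2139 × 2/4 = 1069.5
  white: 2139 × 1/4 = 534.75
Contribution of dark-blue: (549 − 534.75)² / 534.75 = 0.3797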